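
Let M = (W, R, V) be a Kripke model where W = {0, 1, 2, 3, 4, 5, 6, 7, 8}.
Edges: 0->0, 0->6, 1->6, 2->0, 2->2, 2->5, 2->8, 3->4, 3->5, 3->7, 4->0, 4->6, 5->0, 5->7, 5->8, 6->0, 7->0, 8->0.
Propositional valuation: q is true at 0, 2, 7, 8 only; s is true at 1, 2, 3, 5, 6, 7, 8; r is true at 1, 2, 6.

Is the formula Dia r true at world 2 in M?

Yes

At 2: Dia r requires r at some successor in {0, 2, 5, 8}.
  r holds at 2, so Dia r is true at 2.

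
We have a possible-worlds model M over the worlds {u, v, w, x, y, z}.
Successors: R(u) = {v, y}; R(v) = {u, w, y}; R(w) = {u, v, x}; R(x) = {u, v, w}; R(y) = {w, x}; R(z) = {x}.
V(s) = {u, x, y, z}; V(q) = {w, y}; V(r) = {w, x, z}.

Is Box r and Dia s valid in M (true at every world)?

Let φ = Box r and Dia s. Evaluate φ at each world:
  u (successors {v, y}): φ is false.
  v (successors {u, w, y}): φ is false.
  w (successors {u, v, x}): φ is false.
  x (successors {u, v, w}): φ is false.
  y (successors {w, x}): φ is true.
  z (successors {x}): φ is true.
Detail at u (counterexample):
  At u: Box r is false, Dia s is true, so Box r and Dia s is false.
    At u: Box r requires r at every successor {v, y}.
      r fails at v, so Box r is false at u.
    At u: Dia s requires s at some successor in {v, y}.
      s holds at y, so Dia s is true at u.

No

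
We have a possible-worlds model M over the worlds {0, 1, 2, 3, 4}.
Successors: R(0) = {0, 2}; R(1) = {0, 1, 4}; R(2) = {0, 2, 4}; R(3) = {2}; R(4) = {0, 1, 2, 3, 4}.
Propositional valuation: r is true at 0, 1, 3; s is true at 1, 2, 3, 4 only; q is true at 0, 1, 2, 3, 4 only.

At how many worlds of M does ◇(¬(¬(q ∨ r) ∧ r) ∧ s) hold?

5

Let φ = ◇(¬(¬(q ∨ r) ∧ r) ∧ s). Evaluate φ at each world:
  0 (successors {0, 2}): φ is true.
  1 (successors {0, 1, 4}): φ is true.
  2 (successors {0, 2, 4}): φ is true.
  3 (successors {2}): φ is true.
  4 (successors {0, 1, 2, 3, 4}): φ is true.
For instance, at 2:
  At 2: ◇(¬(¬(q ∨ r) ∧ r) ∧ s) requires ¬(¬(q ∨ r) ∧ r) ∧ s at some successor in {0, 2, 4}.
    ¬(¬(q ∨ r) ∧ r) ∧ s holds at 2, so ◇(¬(¬(q ∨ r) ∧ r) ∧ s) is true at 2.
Satisfying worlds: {0, 1, 2, 3, 4}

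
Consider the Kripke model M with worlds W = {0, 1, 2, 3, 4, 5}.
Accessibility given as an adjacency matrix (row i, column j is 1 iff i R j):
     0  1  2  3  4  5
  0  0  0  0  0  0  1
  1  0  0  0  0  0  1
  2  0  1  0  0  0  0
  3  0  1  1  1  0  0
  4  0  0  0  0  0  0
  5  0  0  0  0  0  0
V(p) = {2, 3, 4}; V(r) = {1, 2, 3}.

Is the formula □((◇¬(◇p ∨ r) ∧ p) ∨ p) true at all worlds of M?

No

Recall that □ψ holds at a world iff ψ holds at every accessible world, and ◇ψ holds iff ψ holds at some accessible world.
Let φ = □((◇¬(◇p ∨ r) ∧ p) ∨ p). Evaluate φ at each world:
  0 (successors {5}): φ is false.
  1 (successors {5}): φ is false.
  2 (successors {1}): φ is false.
  3 (successors {1, 2, 3}): φ is false.
  4 (successors ∅): φ is true.
  5 (successors ∅): φ is true.
Detail at 0 (counterexample):
  At 0: □((◇¬(◇p ∨ r) ∧ p) ∨ p) requires (◇¬(◇p ∨ r) ∧ p) ∨ p at every successor {5}.
    (◇¬(◇p ∨ r) ∧ p) ∨ p fails at 5, so □((◇¬(◇p ∨ r) ∧ p) ∨ p) is false at 0.
      At 5: ◇¬(◇p ∨ r) ∧ p is false, p is false, so (◇¬(◇p ∨ r) ∧ p) ∨ p is false.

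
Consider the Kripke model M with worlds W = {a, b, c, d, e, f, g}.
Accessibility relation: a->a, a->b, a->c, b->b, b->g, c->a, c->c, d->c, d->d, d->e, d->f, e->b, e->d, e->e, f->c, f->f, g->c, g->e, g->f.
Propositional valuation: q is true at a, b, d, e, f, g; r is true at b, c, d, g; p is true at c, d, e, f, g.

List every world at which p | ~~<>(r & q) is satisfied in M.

a, b, c, d, e, f, g

Recall that <>ψ holds at a world iff ψ holds at some accessible world.
Let φ = p | ~~<>(r & q). Evaluate φ at each world:
  a (successors {a, b, c}): φ is true.
  b (successors {b, g}): φ is true.
  c (successors {a, c}): φ is true.
  d (successors {c, d, e, f}): φ is true.
  e (successors {b, d, e}): φ is true.
  f (successors {c, f}): φ is true.
  g (successors {c, e, f}): φ is true.
For instance, at a:
  At a: p is false, ~~<>(r & q) is true, so p | ~~<>(r & q) is true.
    At a: ~<>(r & q) is false, so ~~<>(r & q) is true.
      At a: <>(r & q) is true, so ~<>(r & q) is false.
Satisfying worlds: {a, b, c, d, e, f, g}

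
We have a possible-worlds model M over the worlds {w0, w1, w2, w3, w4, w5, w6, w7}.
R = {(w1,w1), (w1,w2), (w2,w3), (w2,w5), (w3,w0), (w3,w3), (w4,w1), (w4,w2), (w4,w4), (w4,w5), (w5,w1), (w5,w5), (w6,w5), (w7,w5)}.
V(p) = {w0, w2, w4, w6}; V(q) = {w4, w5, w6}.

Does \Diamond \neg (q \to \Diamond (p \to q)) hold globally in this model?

Let φ = \Diamond \neg (q \to \Diamond (p \to q)). Evaluate φ at each world:
  w0 (successors ∅): φ is false.
  w1 (successors {w1, w2}): φ is false.
  w2 (successors {w3, w5}): φ is false.
  w3 (successors {w0, w3}): φ is false.
  w4 (successors {w1, w2, w4, w5}): φ is false.
  w5 (successors {w1, w5}): φ is false.
  w6 (successors {w5}): φ is false.
  w7 (successors {w5}): φ is false.
Detail at w0 (counterexample):
  At w0: no accessible worlds, so \Diamond \neg (q \to \Diamond (p \to q)) is false.

No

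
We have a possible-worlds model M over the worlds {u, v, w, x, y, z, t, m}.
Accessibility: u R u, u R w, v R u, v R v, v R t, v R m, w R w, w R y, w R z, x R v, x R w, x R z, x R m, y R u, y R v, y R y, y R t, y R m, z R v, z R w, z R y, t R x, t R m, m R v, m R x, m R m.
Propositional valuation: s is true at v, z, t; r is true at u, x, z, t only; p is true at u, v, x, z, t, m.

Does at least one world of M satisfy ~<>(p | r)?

No

Let φ = ~<>(p | r). Evaluate φ at each world:
  u (successors {u, w}): φ is false.
  v (successors {u, v, t, m}): φ is false.
  w (successors {w, y, z}): φ is false.
  x (successors {v, w, z, m}): φ is false.
  y (successors {u, v, y, t, m}): φ is false.
  z (successors {v, w, y}): φ is false.
  t (successors {x, m}): φ is false.
  m (successors {v, x, m}): φ is false.
For instance, at t:
  At t: <>(p | r) is true, so ~<>(p | r) is false.
    At t: <>(p | r) requires p | r at some successor in {x, m}.
      p | r holds at x, so <>(p | r) is true at t.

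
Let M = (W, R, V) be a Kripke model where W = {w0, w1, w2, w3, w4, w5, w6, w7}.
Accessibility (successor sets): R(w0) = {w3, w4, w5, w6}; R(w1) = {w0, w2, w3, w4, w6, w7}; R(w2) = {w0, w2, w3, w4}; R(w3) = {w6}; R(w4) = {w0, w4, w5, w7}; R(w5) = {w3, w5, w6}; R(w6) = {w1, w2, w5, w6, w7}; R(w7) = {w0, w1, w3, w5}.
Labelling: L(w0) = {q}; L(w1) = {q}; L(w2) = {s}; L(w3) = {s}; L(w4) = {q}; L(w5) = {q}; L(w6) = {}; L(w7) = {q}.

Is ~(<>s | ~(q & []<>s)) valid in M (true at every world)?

No

Let φ = ~(<>s | ~(q & []<>s)). Evaluate φ at each world:
  w0 (successors {w3, w4, w5, w6}): φ is false.
  w1 (successors {w0, w2, w3, w4, w6, w7}): φ is false.
  w2 (successors {w0, w2, w3, w4}): φ is false.
  w3 (successors {w6}): φ is false.
  w4 (successors {w0, w4, w5, w7}): φ is false.
  w5 (successors {w3, w5, w6}): φ is false.
  w6 (successors {w1, w2, w5, w6, w7}): φ is false.
  w7 (successors {w0, w1, w3, w5}): φ is false.
Detail at w0 (counterexample):
  At w0: <>s | ~(q & []<>s) is true, so ~(<>s | ~(q & []<>s)) is false.
    At w0: <>s is true, ~(q & []<>s) is true, so <>s | ~(q & []<>s) is true.
      At w0: <>s requires s at some successor in {w3, w4, w5, w6}.
        s holds at w3, so <>s is true at w0.
      At w0: q & []<>s is false, so ~(q & []<>s) is true.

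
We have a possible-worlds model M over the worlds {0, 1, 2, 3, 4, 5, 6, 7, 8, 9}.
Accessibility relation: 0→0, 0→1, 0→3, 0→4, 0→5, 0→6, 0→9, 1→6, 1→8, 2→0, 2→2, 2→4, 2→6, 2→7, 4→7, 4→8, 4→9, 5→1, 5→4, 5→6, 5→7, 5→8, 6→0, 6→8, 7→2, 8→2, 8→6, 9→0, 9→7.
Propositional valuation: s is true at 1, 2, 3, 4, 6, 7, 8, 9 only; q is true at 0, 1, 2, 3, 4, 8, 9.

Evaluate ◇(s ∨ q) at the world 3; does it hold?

No

At 3: no accessible worlds, so ◇(s ∨ q) is false.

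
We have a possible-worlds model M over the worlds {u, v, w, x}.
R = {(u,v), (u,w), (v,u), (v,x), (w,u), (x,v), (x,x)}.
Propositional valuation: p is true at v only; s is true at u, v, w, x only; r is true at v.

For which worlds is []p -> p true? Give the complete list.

Recall that []ψ holds at a world iff ψ holds at every accessible world, and <>ψ holds iff ψ holds at some accessible world.
Let φ = []p -> p. Evaluate φ at each world:
  u (successors {v, w}): φ is true.
  v (successors {u, x}): φ is true.
  w (successors {u}): φ is true.
  x (successors {v, x}): φ is true.
For instance, at x:
  At x: []p is false, p is false, so []p -> p is true.
    At x: []p requires p at every successor {v, x}.
      p fails at x, so []p is false at x.
Satisfying worlds: {u, v, w, x}

u, v, w, x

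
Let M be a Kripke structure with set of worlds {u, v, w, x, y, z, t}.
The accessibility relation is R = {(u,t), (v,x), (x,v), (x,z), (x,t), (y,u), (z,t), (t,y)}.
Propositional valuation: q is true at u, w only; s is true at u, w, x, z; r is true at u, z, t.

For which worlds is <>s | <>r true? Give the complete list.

Recall that <>ψ holds at a world iff ψ holds at some accessible world.
Let φ = <>s | <>r. Evaluate φ at each world:
  u (successors {t}): φ is true.
  v (successors {x}): φ is true.
  w (successors ∅): φ is false.
  x (successors {v, z, t}): φ is true.
  y (successors {u}): φ is true.
  z (successors {t}): φ is true.
  t (successors {y}): φ is false.
For instance, at v:
  At v: <>s is true, <>r is false, so <>s | <>r is true.
    At v: <>s requires s at some successor in {x}.
      s holds at x, so <>s is true at v.
    At v: <>r requires r at some successor in {x}.
      At x: r is false.
    So <>r is false at v.
Satisfying worlds: {u, v, x, y, z}

u, v, x, y, z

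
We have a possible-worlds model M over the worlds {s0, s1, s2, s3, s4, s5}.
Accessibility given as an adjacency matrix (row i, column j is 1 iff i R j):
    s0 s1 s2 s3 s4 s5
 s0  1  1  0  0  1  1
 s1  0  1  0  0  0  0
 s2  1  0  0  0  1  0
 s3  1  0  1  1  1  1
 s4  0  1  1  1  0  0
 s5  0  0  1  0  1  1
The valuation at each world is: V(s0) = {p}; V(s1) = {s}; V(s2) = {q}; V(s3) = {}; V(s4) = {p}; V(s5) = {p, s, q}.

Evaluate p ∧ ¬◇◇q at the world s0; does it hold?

No

Recall that ◇ψ holds at a world iff ψ holds at some accessible world.
At s0: p is true, ¬◇◇q is false, so p ∧ ¬◇◇q is false.
  At s0: ◇◇q is true, so ¬◇◇q is false.
    At s0: ◇◇q requires ◇q at some successor in {s0, s1, s4, s5}.
      ◇q holds at s0, so ◇◇q is true at s0.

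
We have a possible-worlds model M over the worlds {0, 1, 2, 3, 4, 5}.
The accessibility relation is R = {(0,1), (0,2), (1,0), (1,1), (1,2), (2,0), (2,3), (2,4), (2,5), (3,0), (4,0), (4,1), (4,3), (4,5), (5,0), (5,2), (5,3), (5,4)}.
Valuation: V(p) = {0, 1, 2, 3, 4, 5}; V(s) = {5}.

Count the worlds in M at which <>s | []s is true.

2

Let φ = <>s | []s. Evaluate φ at each world:
  0 (successors {1, 2}): φ is false.
  1 (successors {0, 1, 2}): φ is false.
  2 (successors {0, 3, 4, 5}): φ is true.
  3 (successors {0}): φ is false.
  4 (successors {0, 1, 3, 5}): φ is true.
  5 (successors {0, 2, 3, 4}): φ is false.
For instance, at 1:
  At 1: <>s is false, []s is false, so <>s | []s is false.
    At 1: <>s requires s at some successor in {0, 1, 2}.
      At 0: s is false.
      At 1: s is false.
      At 2: s is false.
    So <>s is false at 1.
    At 1: []s requires s at every successor {0, 1, 2}.
      s fails at 0, so []s is false at 1.
Satisfying worlds: {2, 4}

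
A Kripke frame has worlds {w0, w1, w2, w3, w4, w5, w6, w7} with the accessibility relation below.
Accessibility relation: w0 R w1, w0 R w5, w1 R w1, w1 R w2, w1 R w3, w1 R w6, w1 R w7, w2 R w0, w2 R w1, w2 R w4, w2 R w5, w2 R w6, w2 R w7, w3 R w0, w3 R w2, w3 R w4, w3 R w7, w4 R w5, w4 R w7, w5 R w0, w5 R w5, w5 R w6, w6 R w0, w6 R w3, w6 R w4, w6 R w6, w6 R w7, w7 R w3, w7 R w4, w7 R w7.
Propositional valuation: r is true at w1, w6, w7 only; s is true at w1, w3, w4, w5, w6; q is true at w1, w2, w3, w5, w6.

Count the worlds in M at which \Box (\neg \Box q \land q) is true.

Recall that \Box ψ holds at a world iff ψ holds at every accessible world, and \Diamond ψ holds iff ψ holds at some accessible world.
Let φ = \Box (\neg \Box q \land q). Evaluate φ at each world:
  w0 (successors {w1, w5}): φ is true.
  w1 (successors {w1, w2, w3, w6, w7}): φ is false.
  w2 (successors {w0, w1, w4, w5, w6, w7}): φ is false.
  w3 (successors {w0, w2, w4, w7}): φ is false.
  w4 (successors {w5, w7}): φ is false.
  w5 (successors {w0, w5, w6}): φ is false.
  w6 (successors {w0, w3, w4, w6, w7}): φ is false.
  w7 (successors {w3, w4, w7}): φ is false.
For instance, at w0:
  At w0: \Box (\neg \Box q \land q) requires \neg \Box q \land q at every successor {w1, w5}.
      At w1: \neg \Box q is true, q is true, so \neg \Box q \land q is true.
      At w5: \neg \Box q is true, q is true, so \neg \Box q \land q is true.
  So \Box (\neg \Box q \land q) is true at w0.
Satisfying worlds: {w0}

1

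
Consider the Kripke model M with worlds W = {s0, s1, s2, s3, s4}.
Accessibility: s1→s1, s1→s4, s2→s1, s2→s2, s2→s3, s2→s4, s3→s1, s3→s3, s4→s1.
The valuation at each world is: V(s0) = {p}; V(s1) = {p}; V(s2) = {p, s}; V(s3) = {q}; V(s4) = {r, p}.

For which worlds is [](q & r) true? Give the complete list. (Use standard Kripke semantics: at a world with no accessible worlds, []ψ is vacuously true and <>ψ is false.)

Let φ = [](q & r). Evaluate φ at each world:
  s0 (successors ∅): φ is true.
  s1 (successors {s1, s4}): φ is false.
  s2 (successors {s1, s2, s3, s4}): φ is false.
  s3 (successors {s1, s3}): φ is false.
  s4 (successors {s1}): φ is false.
For instance, at s2:
  At s2: [](q & r) requires q & r at every successor {s1, s2, s3, s4}.
    q & r fails at s1, so [](q & r) is false at s2.
Satisfying worlds: {s0}

s0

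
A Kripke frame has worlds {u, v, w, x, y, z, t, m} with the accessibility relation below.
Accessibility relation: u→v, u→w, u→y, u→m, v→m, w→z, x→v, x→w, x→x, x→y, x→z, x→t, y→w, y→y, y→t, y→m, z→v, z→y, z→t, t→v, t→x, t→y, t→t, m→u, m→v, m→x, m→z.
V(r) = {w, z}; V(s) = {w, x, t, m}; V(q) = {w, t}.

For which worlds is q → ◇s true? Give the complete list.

Recall that ◇ψ holds at a world iff ψ holds at some accessible world.
Let φ = q → ◇s. Evaluate φ at each world:
  u (successors {v, w, y, m}): φ is true.
  v (successors {m}): φ is true.
  w (successors {z}): φ is false.
  x (successors {v, w, x, y, z, t}): φ is true.
  y (successors {w, y, t, m}): φ is true.
  z (successors {v, y, t}): φ is true.
  t (successors {v, x, y, t}): φ is true.
  m (successors {u, v, x, z}): φ is true.
For instance, at y:
  At y: q is false, ◇s is true, so q → ◇s is true.
    At y: ◇s requires s at some successor in {w, y, t, m}.
      s holds at w, so ◇s is true at y.
Satisfying worlds: {u, v, x, y, z, t, m}

u, v, x, y, z, t, m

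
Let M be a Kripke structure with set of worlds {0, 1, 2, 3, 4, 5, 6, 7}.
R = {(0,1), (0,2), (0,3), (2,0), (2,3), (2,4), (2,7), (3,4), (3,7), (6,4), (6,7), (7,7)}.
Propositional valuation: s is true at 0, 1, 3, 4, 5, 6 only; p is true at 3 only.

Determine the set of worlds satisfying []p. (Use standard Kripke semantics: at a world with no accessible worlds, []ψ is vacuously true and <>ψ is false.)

Let φ = []p. Evaluate φ at each world:
  0 (successors {1, 2, 3}): φ is false.
  1 (successors ∅): φ is true.
  2 (successors {0, 3, 4, 7}): φ is false.
  3 (successors {4, 7}): φ is false.
  4 (successors ∅): φ is true.
  5 (successors ∅): φ is true.
  6 (successors {4, 7}): φ is false.
  7 (successors {7}): φ is false.
For instance, at 0:
  At 0: []p requires p at every successor {1, 2, 3}.
    p fails at 1, so []p is false at 0.
Satisfying worlds: {1, 4, 5}

1, 4, 5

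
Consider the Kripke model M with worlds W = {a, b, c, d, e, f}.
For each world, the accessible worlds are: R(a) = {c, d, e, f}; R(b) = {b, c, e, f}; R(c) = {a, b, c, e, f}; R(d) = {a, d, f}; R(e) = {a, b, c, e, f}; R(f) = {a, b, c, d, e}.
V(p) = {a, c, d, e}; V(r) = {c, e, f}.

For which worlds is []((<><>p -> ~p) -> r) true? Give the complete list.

a, d

Let φ = []((<><>p -> ~p) -> r). Evaluate φ at each world:
  a (successors {c, d, e, f}): φ is true.
  b (successors {b, c, e, f}): φ is false.
  c (successors {a, b, c, e, f}): φ is false.
  d (successors {a, d, f}): φ is true.
  e (successors {a, b, c, e, f}): φ is false.
  f (successors {a, b, c, d, e}): φ is false.
For instance, at c:
  At c: []((<><>p -> ~p) -> r) requires (<><>p -> ~p) -> r at every successor {a, b, c, e, f}.
    (<><>p -> ~p) -> r fails at b, so []((<><>p -> ~p) -> r) is false at c.
      At b: <><>p -> ~p is true, r is false, so (<><>p -> ~p) -> r is false.
Satisfying worlds: {a, d}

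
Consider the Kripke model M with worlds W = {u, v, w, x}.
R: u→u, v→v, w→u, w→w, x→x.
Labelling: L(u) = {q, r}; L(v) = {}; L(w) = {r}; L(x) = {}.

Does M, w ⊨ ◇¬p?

Yes

At w: ◇¬p requires ¬p at some successor in {u, w}.
  ¬p holds at u, so ◇¬p is true at w.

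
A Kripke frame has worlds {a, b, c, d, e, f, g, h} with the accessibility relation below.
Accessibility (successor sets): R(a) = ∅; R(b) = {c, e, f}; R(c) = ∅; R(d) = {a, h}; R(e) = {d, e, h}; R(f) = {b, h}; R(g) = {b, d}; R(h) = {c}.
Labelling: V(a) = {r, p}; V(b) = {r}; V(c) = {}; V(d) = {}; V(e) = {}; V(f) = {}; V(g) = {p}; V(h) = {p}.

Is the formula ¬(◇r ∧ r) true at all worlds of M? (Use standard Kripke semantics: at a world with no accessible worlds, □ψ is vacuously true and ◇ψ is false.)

Let φ = ¬(◇r ∧ r). Evaluate φ at each world:
  a (successors ∅): φ is true.
  b (successors {c, e, f}): φ is true.
  c (successors ∅): φ is true.
  d (successors {a, h}): φ is true.
  e (successors {d, e, h}): φ is true.
  f (successors {b, h}): φ is true.
  g (successors {b, d}): φ is true.
  h (successors {c}): φ is true.
For instance, at h:
  At h: ◇r ∧ r is false, so ¬(◇r ∧ r) is true.
    At h: ◇r is false, r is false, so ◇r ∧ r is false.
      At h: ◇r requires r at some successor in {c}.
        At c: r is false.
      So ◇r is false at h.

Yes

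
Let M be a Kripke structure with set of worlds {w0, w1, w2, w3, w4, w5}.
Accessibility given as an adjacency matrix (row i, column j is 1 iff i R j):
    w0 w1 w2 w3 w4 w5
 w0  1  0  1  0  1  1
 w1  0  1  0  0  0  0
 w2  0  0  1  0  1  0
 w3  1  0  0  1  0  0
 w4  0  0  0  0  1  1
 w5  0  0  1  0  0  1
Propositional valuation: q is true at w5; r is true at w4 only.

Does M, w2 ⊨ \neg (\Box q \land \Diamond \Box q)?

Yes

Recall that \Box ψ holds at a world iff ψ holds at every accessible world, and \Diamond ψ holds iff ψ holds at some accessible world.
At w2: \Box q \land \Diamond \Box q is false, so \neg (\Box q \land \Diamond \Box q) is true.
  At w2: \Box q is false, \Diamond \Box q is false, so \Box q \land \Diamond \Box q is false.
    At w2: \Box q requires q at every successor {w2, w4}.
      q fails at w2, so \Box q is false at w2.
    At w2: \Diamond \Box q requires \Box q at some successor in {w2, w4}.
      At w2: \Box q is false.
      At w4: \Box q is false.
    So \Diamond \Box q is false at w2.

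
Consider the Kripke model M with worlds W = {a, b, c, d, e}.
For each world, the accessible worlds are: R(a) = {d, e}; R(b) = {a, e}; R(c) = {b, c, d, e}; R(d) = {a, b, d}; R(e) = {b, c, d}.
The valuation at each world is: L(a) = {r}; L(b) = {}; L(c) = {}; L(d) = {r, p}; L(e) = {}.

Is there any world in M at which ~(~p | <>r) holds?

No

Let φ = ~(~p | <>r). Evaluate φ at each world:
  a (successors {d, e}): φ is false.
  b (successors {a, e}): φ is false.
  c (successors {b, c, d, e}): φ is false.
  d (successors {a, b, d}): φ is false.
  e (successors {b, c, d}): φ is false.
For instance, at e:
  At e: ~p | <>r is true, so ~(~p | <>r) is false.
    At e: ~p is true, <>r is true, so ~p | <>r is true.
      At e: <>r requires r at some successor in {b, c, d}.
        r holds at d, so <>r is true at e.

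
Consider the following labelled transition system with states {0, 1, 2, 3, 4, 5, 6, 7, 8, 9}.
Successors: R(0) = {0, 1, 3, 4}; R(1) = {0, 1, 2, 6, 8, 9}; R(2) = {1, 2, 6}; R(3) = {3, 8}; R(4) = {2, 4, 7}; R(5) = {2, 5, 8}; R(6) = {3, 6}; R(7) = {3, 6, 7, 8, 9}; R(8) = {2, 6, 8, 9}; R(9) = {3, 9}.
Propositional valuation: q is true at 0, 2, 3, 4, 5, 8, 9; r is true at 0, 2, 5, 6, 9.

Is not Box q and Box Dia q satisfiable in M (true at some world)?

Recall that Box ψ holds at a world iff ψ holds at every accessible world, and Dia ψ holds iff ψ holds at some accessible world.
Let φ = not Box q and Box Dia q. Evaluate φ at each world:
  0 (successors {0, 1, 3, 4}): φ is true.
  1 (successors {0, 1, 2, 6, 8, 9}): φ is true.
  2 (successors {1, 2, 6}): φ is true.
  3 (successors {3, 8}): φ is false.
  4 (successors {2, 4, 7}): φ is true.
  5 (successors {2, 5, 8}): φ is false.
  6 (successors {3, 6}): φ is true.
  7 (successors {3, 6, 7, 8, 9}): φ is true.
  8 (successors {2, 6, 8, 9}): φ is true.
  9 (successors {3, 9}): φ is false.
Detail at 0 (witness):
  At 0: not Box q is true, Box Dia q is true, so not Box q and Box Dia q is true.
    At 0: Box q is false, so not Box q is true.
      At 0: Box q requires q at every successor {0, 1, 3, 4}.
        q fails at 1, so Box q is false at 0.
    At 0: Box Dia q requires Dia q at every successor {0, 1, 3, 4}.
      At 0: Dia q is true.
      At 1: Dia q is true.
      At 3: Dia q is true.
      At 4: Dia q is true.
    So Box Dia q is true at 0.

Yes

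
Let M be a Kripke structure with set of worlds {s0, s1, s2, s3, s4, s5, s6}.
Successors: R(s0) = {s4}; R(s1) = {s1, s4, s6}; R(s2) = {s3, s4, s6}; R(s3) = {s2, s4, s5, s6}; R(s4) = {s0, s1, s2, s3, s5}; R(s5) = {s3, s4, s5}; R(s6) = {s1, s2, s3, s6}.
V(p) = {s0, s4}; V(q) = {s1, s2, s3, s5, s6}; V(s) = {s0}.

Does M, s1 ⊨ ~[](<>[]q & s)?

Yes

At s1: [](<>[]q & s) is false, so ~[](<>[]q & s) is true.
  At s1: [](<>[]q & s) requires <>[]q & s at every successor {s1, s4, s6}.
    <>[]q & s fails at s1, so [](<>[]q & s) is false at s1.
      At s1: <>[]q is true, s is false, so <>[]q & s is false.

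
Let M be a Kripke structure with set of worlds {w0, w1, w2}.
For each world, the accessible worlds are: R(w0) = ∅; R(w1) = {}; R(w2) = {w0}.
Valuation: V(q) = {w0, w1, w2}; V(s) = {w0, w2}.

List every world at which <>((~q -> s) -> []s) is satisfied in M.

w2

Recall that []ψ holds at a world iff ψ holds at every accessible world, and <>ψ holds iff ψ holds at some accessible world.
Let φ = <>((~q -> s) -> []s). Evaluate φ at each world:
  w0 (successors ∅): φ is false.
  w1 (successors ∅): φ is false.
  w2 (successors {w0}): φ is true.
For instance, at w2:
  At w2: <>((~q -> s) -> []s) requires (~q -> s) -> []s at some successor in {w0}.
    (~q -> s) -> []s holds at w0, so <>((~q -> s) -> []s) is true at w2.
      At w0: ~q -> s is true, []s is true, so (~q -> s) -> []s is true.
Satisfying worlds: {w2}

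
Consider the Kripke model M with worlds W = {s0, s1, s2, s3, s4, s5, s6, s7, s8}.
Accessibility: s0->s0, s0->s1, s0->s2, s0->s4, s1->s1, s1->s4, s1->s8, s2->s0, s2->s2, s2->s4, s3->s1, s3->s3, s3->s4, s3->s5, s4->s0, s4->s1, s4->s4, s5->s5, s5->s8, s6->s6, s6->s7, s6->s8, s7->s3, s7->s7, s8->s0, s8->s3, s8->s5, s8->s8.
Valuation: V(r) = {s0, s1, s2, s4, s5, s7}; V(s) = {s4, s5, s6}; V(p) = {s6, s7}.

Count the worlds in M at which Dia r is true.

9

Let φ = Dia r. Evaluate φ at each world:
  s0 (successors {s0, s1, s2, s4}): φ is true.
  s1 (successors {s1, s4, s8}): φ is true.
  s2 (successors {s0, s2, s4}): φ is true.
  s3 (successors {s1, s3, s4, s5}): φ is true.
  s4 (successors {s0, s1, s4}): φ is true.
  s5 (successors {s5, s8}): φ is true.
  s6 (successors {s6, s7, s8}): φ is true.
  s7 (successors {s3, s7}): φ is true.
  s8 (successors {s0, s3, s5, s8}): φ is true.
For instance, at s5:
  At s5: Dia r requires r at some successor in {s5, s8}.
    r holds at s5, so Dia r is true at s5.
Satisfying worlds: {s0, s1, s2, s3, s4, s5, s6, s7, s8}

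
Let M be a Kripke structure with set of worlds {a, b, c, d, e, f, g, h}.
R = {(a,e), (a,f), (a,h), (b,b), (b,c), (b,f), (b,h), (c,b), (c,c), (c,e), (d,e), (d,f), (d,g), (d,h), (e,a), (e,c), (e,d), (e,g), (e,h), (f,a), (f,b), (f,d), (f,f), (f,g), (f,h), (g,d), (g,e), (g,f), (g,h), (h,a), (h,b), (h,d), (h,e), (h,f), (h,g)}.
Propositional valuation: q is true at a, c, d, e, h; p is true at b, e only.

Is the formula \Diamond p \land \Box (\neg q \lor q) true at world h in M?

At h: \Diamond p is true, \Box (\neg q \lor q) is true, so \Diamond p \land \Box (\neg q \lor q) is true.
  At h: \Diamond p requires p at some successor in {a, b, d, e, f, g}.
    p holds at b, so \Diamond p is true at h.
  At h: \Box (\neg q \lor q) requires \neg q \lor q at every successor {a, b, d, e, f, g}.
    At a: \neg q \lor q is true.
    At b: \neg q \lor q is true.
    At d: \neg q \lor q is true.
    At e: \neg q \lor q is true.
    At f: \neg q \lor q is true.
    At g: \neg q \lor q is true.
  So \Box (\neg q \lor q) is true at h.

Yes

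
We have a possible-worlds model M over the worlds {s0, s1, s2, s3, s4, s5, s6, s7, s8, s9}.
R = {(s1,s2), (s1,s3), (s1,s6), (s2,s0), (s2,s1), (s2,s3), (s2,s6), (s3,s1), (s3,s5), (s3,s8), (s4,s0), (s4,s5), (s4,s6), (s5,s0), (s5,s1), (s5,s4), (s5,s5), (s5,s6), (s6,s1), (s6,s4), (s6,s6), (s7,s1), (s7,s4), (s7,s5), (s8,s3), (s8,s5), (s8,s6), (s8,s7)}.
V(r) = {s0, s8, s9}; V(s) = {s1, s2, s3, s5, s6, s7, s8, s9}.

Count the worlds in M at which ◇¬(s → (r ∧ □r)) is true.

8

Recall that □ψ holds at a world iff ψ holds at every accessible world, and ◇ψ holds iff ψ holds at some accessible world.
Let φ = ◇¬(s → (r ∧ □r)). Evaluate φ at each world:
  s0 (successors ∅): φ is false.
  s1 (successors {s2, s3, s6}): φ is true.
  s2 (successors {s0, s1, s3, s6}): φ is true.
  s3 (successors {s1, s5, s8}): φ is true.
  s4 (successors {s0, s5, s6}): φ is true.
  s5 (successors {s0, s1, s4, s5, s6}): φ is true.
  s6 (successors {s1, s4, s6}): φ is true.
  s7 (successors {s1, s4, s5}): φ is true.
  s8 (successors {s3, s5, s6, s7}): φ is true.
  s9 (successors ∅): φ is false.
For instance, at s7:
  At s7: ◇¬(s → (r ∧ □r)) requires ¬(s → (r ∧ □r)) at some successor in {s1, s4, s5}.
    ¬(s → (r ∧ □r)) holds at s1, so ◇¬(s → (r ∧ □r)) is true at s7.
      At s1: s → (r ∧ □r) is false, so ¬(s → (r ∧ □r)) is true.
Satisfying worlds: {s1, s2, s3, s4, s5, s6, s7, s8}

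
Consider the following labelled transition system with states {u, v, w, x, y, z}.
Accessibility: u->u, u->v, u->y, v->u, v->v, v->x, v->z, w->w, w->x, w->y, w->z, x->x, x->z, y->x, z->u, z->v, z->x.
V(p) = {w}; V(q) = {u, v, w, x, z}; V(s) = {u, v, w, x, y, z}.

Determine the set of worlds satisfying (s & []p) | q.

Let φ = (s & []p) | q. Evaluate φ at each world:
  u (successors {u, v, y}): φ is true.
  v (successors {u, v, x, z}): φ is true.
  w (successors {w, x, y, z}): φ is true.
  x (successors {x, z}): φ is true.
  y (successors {x}): φ is false.
  z (successors {u, v, x}): φ is true.
For instance, at y:
  At y: s & []p is false, q is false, so (s & []p) | q is false.
    At y: s is true, []p is false, so s & []p is false.
      At y: []p requires p at every successor {x}.
        p fails at x, so []p is false at y.
Satisfying worlds: {u, v, w, x, z}

u, v, w, x, z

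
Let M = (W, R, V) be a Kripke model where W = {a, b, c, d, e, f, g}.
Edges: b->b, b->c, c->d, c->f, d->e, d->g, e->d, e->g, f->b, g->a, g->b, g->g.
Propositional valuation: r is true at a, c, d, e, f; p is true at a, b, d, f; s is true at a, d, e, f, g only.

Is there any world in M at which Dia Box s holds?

Let φ = Dia Box s. Evaluate φ at each world:
  a (successors ∅): φ is false.
  b (successors {b, c}): φ is true.
  c (successors {d, f}): φ is true.
  d (successors {e, g}): φ is true.
  e (successors {d, g}): φ is true.
  f (successors {b}): φ is false.
  g (successors {a, b, g}): φ is true.
Detail at b (witness):
  At b: Dia Box s requires Box s at some successor in {b, c}.
    Box s holds at c, so Dia Box s is true at b.
      At c: Box s requires s at every successor {d, f}.
        At d: s is true.
        At f: s is true.
      So Box s is true at c.

Yes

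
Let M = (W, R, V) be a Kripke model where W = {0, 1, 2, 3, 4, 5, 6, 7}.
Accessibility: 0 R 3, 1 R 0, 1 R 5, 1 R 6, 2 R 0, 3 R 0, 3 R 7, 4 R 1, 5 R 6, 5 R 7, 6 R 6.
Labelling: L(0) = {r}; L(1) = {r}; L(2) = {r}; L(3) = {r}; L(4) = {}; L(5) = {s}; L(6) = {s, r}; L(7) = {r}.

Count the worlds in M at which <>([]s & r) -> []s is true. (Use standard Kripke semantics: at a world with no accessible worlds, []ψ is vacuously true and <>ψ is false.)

5

Let φ = <>([]s & r) -> []s. Evaluate φ at each world:
  0 (successors {3}): φ is true.
  1 (successors {0, 5, 6}): φ is false.
  2 (successors {0}): φ is true.
  3 (successors {0, 7}): φ is false.
  4 (successors {1}): φ is true.
  5 (successors {6, 7}): φ is false.
  6 (successors {6}): φ is true.
  7 (successors ∅): φ is true.
For instance, at 1:
  At 1: <>([]s & r) is true, []s is false, so <>([]s & r) -> []s is false.
    At 1: <>([]s & r) requires []s & r at some successor in {0, 5, 6}.
      []s & r holds at 6, so <>([]s & r) is true at 1.
    At 1: []s requires s at every successor {0, 5, 6}.
      s fails at 0, so []s is false at 1.
Satisfying worlds: {0, 2, 4, 6, 7}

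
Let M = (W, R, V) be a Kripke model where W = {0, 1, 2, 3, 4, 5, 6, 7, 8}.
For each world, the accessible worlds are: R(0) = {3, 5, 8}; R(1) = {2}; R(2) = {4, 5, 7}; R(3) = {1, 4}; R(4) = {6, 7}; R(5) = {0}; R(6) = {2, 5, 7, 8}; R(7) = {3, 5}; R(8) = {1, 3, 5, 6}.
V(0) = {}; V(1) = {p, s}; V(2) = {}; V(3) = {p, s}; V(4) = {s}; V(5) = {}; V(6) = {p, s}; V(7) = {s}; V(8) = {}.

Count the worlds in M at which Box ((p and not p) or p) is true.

Let φ = Box ((p and not p) or p). Evaluate φ at each world:
  0 (successors {3, 5, 8}): φ is false.
  1 (successors {2}): φ is false.
  2 (successors {4, 5, 7}): φ is false.
  3 (successors {1, 4}): φ is false.
  4 (successors {6, 7}): φ is false.
  5 (successors {0}): φ is false.
  6 (successors {2, 5, 7, 8}): φ is false.
  7 (successors {3, 5}): φ is false.
  8 (successors {1, 3, 5, 6}): φ is false.
For instance, at 0:
  At 0: Box ((p and not p) or p) requires (p and not p) or p at every successor {3, 5, 8}.
    (p and not p) or p fails at 5, so Box ((p and not p) or p) is false at 0.
Satisfying worlds: none.

0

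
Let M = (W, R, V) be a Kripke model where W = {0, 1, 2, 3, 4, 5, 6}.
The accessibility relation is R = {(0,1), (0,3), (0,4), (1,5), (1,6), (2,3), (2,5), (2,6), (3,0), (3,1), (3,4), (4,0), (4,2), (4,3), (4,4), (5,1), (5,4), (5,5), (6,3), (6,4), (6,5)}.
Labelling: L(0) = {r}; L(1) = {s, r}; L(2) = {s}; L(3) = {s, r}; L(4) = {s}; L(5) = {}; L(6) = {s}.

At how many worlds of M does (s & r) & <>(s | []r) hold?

Let φ = (s & r) & <>(s | []r). Evaluate φ at each world:
  0 (successors {1, 3, 4}): φ is false.
  1 (successors {5, 6}): φ is true.
  2 (successors {3, 5, 6}): φ is false.
  3 (successors {0, 1, 4}): φ is true.
  4 (successors {0, 2, 3, 4}): φ is false.
  5 (successors {1, 4, 5}): φ is false.
  6 (successors {3, 4, 5}): φ is false.
For instance, at 1:
  At 1: s & r is true, <>(s | []r) is true, so (s & r) & <>(s | []r) is true.
    At 1: <>(s | []r) requires s | []r at some successor in {5, 6}.
      s | []r holds at 6, so <>(s | []r) is true at 1.
Satisfying worlds: {1, 3}

2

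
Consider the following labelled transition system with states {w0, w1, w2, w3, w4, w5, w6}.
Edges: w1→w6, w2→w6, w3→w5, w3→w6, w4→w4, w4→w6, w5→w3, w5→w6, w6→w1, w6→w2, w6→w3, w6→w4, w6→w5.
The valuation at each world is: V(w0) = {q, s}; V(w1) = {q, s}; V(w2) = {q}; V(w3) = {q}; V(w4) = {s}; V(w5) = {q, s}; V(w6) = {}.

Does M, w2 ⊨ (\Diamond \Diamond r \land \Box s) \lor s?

No

Recall that \Box ψ holds at a world iff ψ holds at every accessible world, and \Diamond ψ holds iff ψ holds at some accessible world.
At w2: \Diamond \Diamond r \land \Box s is false, s is false, so (\Diamond \Diamond r \land \Box s) \lor s is false.
  At w2: \Diamond \Diamond r is false, \Box s is false, so \Diamond \Diamond r \land \Box s is false.
    At w2: \Diamond \Diamond r requires \Diamond r at some successor in {w6}.
      At w6: \Diamond r is false.
    So \Diamond \Diamond r is false at w2.
    At w2: \Box s requires s at every successor {w6}.
      s fails at w6, so \Box s is false at w2.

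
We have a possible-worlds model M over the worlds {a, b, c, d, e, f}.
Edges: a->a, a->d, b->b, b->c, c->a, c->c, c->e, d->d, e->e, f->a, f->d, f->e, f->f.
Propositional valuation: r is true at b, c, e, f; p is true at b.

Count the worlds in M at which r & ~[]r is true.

2

Recall that []ψ holds at a world iff ψ holds at every accessible world, and <>ψ holds iff ψ holds at some accessible world.
Let φ = r & ~[]r. Evaluate φ at each world:
  a (successors {a, d}): φ is false.
  b (successors {b, c}): φ is false.
  c (successors {a, c, e}): φ is true.
  d (successors {d}): φ is false.
  e (successors {e}): φ is false.
  f (successors {a, d, e, f}): φ is true.
For instance, at e:
  At e: r is true, ~[]r is false, so r & ~[]r is false.
    At e: []r is true, so ~[]r is false.
      At e: []r requires r at every successor {e}.
        At e: r is true.
      So []r is true at e.
Satisfying worlds: {c, f}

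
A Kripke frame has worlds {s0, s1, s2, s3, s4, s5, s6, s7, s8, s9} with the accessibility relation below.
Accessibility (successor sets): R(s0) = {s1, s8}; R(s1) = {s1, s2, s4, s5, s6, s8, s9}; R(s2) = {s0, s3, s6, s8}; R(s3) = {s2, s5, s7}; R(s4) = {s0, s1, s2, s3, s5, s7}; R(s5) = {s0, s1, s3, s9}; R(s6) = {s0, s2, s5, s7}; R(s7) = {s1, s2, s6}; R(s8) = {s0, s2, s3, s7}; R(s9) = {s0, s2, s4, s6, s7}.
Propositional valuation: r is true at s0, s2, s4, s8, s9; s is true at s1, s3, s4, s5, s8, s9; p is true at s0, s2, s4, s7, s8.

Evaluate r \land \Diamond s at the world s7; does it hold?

At s7: r is false, \Diamond s is true, so r \land \Diamond s is false.
  At s7: \Diamond s requires s at some successor in {s1, s2, s6}.
    s holds at s1, so \Diamond s is true at s7.

No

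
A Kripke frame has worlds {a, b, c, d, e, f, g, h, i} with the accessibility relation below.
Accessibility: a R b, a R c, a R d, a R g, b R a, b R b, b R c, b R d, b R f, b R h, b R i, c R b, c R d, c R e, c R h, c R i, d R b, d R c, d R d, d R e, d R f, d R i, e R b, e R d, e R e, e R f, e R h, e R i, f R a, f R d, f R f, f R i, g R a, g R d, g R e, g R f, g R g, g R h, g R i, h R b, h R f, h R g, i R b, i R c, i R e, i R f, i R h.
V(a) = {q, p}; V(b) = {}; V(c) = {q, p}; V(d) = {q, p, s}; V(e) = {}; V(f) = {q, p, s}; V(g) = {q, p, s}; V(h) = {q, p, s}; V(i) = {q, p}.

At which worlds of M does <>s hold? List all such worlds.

Let φ = <>s. Evaluate φ at each world:
  a (successors {b, c, d, g}): φ is true.
  b (successors {a, b, c, d, f, h, i}): φ is true.
  c (successors {b, d, e, h, i}): φ is true.
  d (successors {b, c, d, e, f, i}): φ is true.
  e (successors {b, d, e, f, h, i}): φ is true.
  f (successors {a, d, f, i}): φ is true.
  g (successors {a, d, e, f, g, h, i}): φ is true.
  h (successors {b, f, g}): φ is true.
  i (successors {b, c, e, f, h}): φ is true.
For instance, at f:
  At f: <>s requires s at some successor in {a, d, f, i}.
    s holds at d, so <>s is true at f.
Satisfying worlds: {a, b, c, d, e, f, g, h, i}

a, b, c, d, e, f, g, h, i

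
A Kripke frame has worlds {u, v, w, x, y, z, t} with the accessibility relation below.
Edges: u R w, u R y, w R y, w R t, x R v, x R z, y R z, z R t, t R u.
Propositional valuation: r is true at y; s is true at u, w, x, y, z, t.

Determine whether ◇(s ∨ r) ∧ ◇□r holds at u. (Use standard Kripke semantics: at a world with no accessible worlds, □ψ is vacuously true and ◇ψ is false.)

No

At u: ◇(s ∨ r) is true, ◇□r is false, so ◇(s ∨ r) ∧ ◇□r is false.
  At u: ◇(s ∨ r) requires s ∨ r at some successor in {w, y}.
    s ∨ r holds at w, so ◇(s ∨ r) is true at u.
  At u: ◇□r requires □r at some successor in {w, y}.
    At w: □r is false.
    At y: □r is false.
  So ◇□r is false at u.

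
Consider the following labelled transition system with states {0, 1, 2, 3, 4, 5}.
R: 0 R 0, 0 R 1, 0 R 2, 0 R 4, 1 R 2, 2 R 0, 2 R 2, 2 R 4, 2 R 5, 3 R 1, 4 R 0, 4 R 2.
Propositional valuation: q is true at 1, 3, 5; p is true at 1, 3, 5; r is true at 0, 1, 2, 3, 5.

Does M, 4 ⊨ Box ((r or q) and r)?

Yes

At 4: Box ((r or q) and r) requires (r or q) and r at every successor {0, 2}.
  At 0: (r or q) and r is true.
  At 2: (r or q) and r is true.
So Box ((r or q) and r) is true at 4.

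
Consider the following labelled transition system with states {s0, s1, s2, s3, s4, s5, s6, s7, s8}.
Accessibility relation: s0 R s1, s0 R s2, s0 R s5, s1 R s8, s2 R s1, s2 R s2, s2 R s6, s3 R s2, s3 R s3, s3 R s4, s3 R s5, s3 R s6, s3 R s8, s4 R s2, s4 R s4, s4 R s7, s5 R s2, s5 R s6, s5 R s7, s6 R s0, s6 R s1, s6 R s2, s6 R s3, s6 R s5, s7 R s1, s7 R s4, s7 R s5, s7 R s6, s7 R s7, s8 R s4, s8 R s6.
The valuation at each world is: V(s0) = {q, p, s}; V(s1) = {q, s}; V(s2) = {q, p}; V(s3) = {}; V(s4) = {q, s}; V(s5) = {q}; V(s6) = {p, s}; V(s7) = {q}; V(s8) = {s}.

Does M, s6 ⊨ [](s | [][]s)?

At s6: [](s | [][]s) requires s | [][]s at every successor {s0, s1, s2, s3, s5}.
  s | [][]s fails at s2, so [](s | [][]s) is false at s6.
    At s2: s is false, [][]s is false, so s | [][]s is false.
      At s2: [][]s requires []s at every successor {s1, s2, s6}.
        []s fails at s2, so [][]s is false at s2.

No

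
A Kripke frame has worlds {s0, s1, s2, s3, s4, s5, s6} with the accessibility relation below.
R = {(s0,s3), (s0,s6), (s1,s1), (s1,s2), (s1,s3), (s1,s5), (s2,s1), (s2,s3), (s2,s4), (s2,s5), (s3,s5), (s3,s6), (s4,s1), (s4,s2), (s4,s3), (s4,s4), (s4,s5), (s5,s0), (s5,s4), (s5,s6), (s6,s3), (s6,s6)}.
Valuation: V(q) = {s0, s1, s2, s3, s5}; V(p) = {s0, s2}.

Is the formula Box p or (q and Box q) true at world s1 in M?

Yes

At s1: Box p is false, q and Box q is true, so Box p or (q and Box q) is true.
  At s1: Box p requires p at every successor {s1, s2, s3, s5}.
    p fails at s1, so Box p is false at s1.
  At s1: q is true, Box q is true, so q and Box q is true.
    At s1: Box q requires q at every successor {s1, s2, s3, s5}.
      At s1: q is true.
      At s2: q is true.
      At s3: q is true.
      At s5: q is true.
    So Box q is true at s1.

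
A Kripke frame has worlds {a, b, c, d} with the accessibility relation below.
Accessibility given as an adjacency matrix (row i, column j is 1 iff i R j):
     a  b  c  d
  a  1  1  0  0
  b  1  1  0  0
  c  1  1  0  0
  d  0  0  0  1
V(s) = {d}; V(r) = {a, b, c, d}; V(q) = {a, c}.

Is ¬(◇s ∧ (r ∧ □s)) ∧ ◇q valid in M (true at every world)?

No

Let φ = ¬(◇s ∧ (r ∧ □s)) ∧ ◇q. Evaluate φ at each world:
  a (successors {a, b}): φ is true.
  b (successors {a, b}): φ is true.
  c (successors {a, b}): φ is true.
  d (successors {d}): φ is false.
Detail at d (counterexample):
  At d: ¬(◇s ∧ (r ∧ □s)) is false, ◇q is false, so ¬(◇s ∧ (r ∧ □s)) ∧ ◇q is false.
    At d: ◇s ∧ (r ∧ □s) is true, so ¬(◇s ∧ (r ∧ □s)) is false.
      At d: ◇s is true, r ∧ □s is true, so ◇s ∧ (r ∧ □s) is true.
    At d: ◇q requires q at some successor in {d}.
      At d: q is false.
    So ◇q is false at d.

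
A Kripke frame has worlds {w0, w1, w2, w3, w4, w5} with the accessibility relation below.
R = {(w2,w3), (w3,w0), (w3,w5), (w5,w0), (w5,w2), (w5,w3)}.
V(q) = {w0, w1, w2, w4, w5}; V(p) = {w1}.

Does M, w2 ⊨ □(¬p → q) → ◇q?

Yes

At w2: □(¬p → q) is false, ◇q is false, so □(¬p → q) → ◇q is true.
  At w2: □(¬p → q) requires ¬p → q at every successor {w3}.
    ¬p → q fails at w3, so □(¬p → q) is false at w2.
  At w2: ◇q requires q at some successor in {w3}.
    At w3: q is false.
  So ◇q is false at w2.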